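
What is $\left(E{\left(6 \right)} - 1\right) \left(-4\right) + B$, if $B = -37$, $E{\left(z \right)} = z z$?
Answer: $-177$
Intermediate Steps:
$E{\left(z \right)} = z^{2}$
$\left(E{\left(6 \right)} - 1\right) \left(-4\right) + B = \left(6^{2} - 1\right) \left(-4\right) - 37 = \left(36 - 1\right) \left(-4\right) - 37 = 35 \left(-4\right) - 37 = -140 - 37 = -177$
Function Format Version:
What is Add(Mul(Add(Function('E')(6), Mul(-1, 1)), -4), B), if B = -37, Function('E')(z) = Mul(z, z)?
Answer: -177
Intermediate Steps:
Function('E')(z) = Pow(z, 2)
Add(Mul(Add(Function('E')(6), Mul(-1, 1)), -4), B) = Add(Mul(Add(Pow(6, 2), Mul(-1, 1)), -4), -37) = Add(Mul(Add(36, -1), -4), -37) = Add(Mul(35, -4), -37) = Add(-140, -37) = -177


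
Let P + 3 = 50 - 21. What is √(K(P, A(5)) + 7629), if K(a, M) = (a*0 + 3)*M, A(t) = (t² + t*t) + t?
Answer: 3*√866 ≈ 88.284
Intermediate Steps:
A(t) = t + 2*t² (A(t) = (t² + t²) + t = 2*t² + t = t + 2*t²)
P = 26 (P = -3 + (50 - 21) = -3 + 29 = 26)
K(a, M) = 3*M (K(a, M) = (0 + 3)*M = 3*M)
√(K(P, A(5)) + 7629) = √(3*(5*(1 + 2*5)) + 7629) = √(3*(5*(1 + 10)) + 7629) = √(3*(5*11) + 7629) = √(3*55 + 7629) = √(165 + 7629) = √7794 = 3*√866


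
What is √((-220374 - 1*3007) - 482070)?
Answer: I*√705451 ≈ 839.91*I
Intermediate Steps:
√((-220374 - 1*3007) - 482070) = √((-220374 - 3007) - 482070) = √(-223381 - 482070) = √(-705451) = I*√705451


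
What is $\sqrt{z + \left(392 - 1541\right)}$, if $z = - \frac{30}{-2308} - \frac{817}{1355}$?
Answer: $\frac{i \sqrt{2810820859995410}}{1563670} \approx 33.906 i$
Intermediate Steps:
$z = - \frac{922493}{1563670}$ ($z = \left(-30\right) \left(- \frac{1}{2308}\right) - \frac{817}{1355} = \frac{15}{1154} - \frac{817}{1355} = - \frac{922493}{1563670} \approx -0.58995$)
$\sqrt{z + \left(392 - 1541\right)} = \sqrt{- \frac{922493}{1563670} + \left(392 - 1541\right)} = \sqrt{- \frac{922493}{1563670} - 1149} = \sqrt{- \frac{1797579323}{1563670}} = \frac{i \sqrt{2810820859995410}}{1563670}$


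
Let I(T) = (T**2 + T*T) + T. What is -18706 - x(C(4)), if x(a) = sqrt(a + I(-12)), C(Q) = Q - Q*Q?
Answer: -18706 - 2*sqrt(66) ≈ -18722.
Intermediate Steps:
I(T) = T + 2*T**2 (I(T) = (T**2 + T**2) + T = 2*T**2 + T = T + 2*T**2)
C(Q) = Q - Q**2
x(a) = sqrt(276 + a) (x(a) = sqrt(a - 12*(1 + 2*(-12))) = sqrt(a - 12*(1 - 24)) = sqrt(a - 12*(-23)) = sqrt(a + 276) = sqrt(276 + a))
-18706 - x(C(4)) = -18706 - sqrt(276 + 4*(1 - 1*4)) = -18706 - sqrt(276 + 4*(1 - 4)) = -18706 - sqrt(276 + 4*(-3)) = -18706 - sqrt(276 - 12) = -18706 - sqrt(264) = -18706 - 2*sqrt(66)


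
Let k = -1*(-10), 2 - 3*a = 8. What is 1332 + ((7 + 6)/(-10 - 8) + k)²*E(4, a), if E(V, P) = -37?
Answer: -600325/324 ≈ -1852.9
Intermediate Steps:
a = -2 (a = ⅔ - ⅓*8 = ⅔ - 8/3 = -2)
k = 10
1332 + ((7 + 6)/(-10 - 8) + k)²*E(4, a) = 1332 + ((7 + 6)/(-10 - 8) + 10)²*(-37) = 1332 + (13/(-18) + 10)²*(-37) = 1332 + (13*(-1/18) + 10)²*(-37) = 1332 + (-13/18 + 10)²*(-37) = 1332 + (167/18)²*(-37) = 1332 + (27889/324)*(-37) = 1332 - 1031893/324 = -600325/324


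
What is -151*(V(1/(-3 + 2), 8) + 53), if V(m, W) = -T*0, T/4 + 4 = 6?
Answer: -8003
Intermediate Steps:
T = 8 (T = -16 + 4*6 = -16 + 24 = 8)
V(m, W) = 0 (V(m, W) = -1*8*0 = -8*0 = 0)
-151*(V(1/(-3 + 2), 8) + 53) = -151*(0 + 53) = -151*53 = -8003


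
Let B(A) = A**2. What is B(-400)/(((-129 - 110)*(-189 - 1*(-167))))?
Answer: 80000/2629 ≈ 30.430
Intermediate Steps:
B(-400)/(((-129 - 110)*(-189 - 1*(-167)))) = (-400)**2/(((-129 - 110)*(-189 - 1*(-167)))) = 160000/((-239*(-189 + 167))) = 160000/((-239*(-22))) = 160000/5258 = 160000*(1/5258) = 80000/2629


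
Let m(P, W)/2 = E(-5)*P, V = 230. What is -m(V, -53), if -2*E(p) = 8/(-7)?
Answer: -1840/7 ≈ -262.86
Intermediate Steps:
E(p) = 4/7 (E(p) = -4/(-7) = -4*(-1)/7 = -1/2*(-8/7) = 4/7)
m(P, W) = 8*P/7 (m(P, W) = 2*(4*P/7) = 8*P/7)
-m(V, -53) = -8*230/7 = -1*1840/7 = -1840/7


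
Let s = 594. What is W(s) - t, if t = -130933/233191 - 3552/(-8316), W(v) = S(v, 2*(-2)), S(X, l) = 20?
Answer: 464819899/23085909 ≈ 20.134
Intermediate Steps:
W(v) = 20
t = -3101719/23085909 (t = -130933*1/233191 - 3552*(-1/8316) = -130933/233191 + 296/693 = -3101719/23085909 ≈ -0.13436)
W(s) - t = 20 - 1*(-3101719/23085909) = 20 + 3101719/23085909 = 464819899/23085909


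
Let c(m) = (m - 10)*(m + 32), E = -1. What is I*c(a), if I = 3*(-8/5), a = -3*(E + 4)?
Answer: 10488/5 ≈ 2097.6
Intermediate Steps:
a = -9 (a = -3*(-1 + 4) = -3*3 = -9)
I = -24/5 (I = 3*(-8*1/5) = 3*(-8/5) = -24/5 ≈ -4.8000)
c(m) = (-10 + m)*(32 + m)
I*c(a) = -24*(-320 + (-9)**2 + 22*(-9))/5 = -24*(-320 + 81 - 198)/5 = -24/5*(-437) = 10488/5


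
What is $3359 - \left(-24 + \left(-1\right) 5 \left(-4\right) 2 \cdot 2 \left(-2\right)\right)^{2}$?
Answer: $-30497$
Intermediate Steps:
$3359 - \left(-24 + \left(-1\right) 5 \left(-4\right) 2 \cdot 2 \left(-2\right)\right)^{2} = 3359 - \left(-24 + \left(-5\right) \left(-4\right) 4 \left(-2\right)\right)^{2} = 3359 - \left(-24 + 20 \left(-8\right)\right)^{2} = 3359 - \left(-24 - 160\right)^{2} = 3359 - \left(-184\right)^{2} = 3359 - 33856 = -30497$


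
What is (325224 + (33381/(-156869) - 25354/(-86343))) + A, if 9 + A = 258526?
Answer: 7906504458291590/13544540067 ≈ 5.8374e+5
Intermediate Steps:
A = 258517 (A = -9 + 258526 = 258517)
(325224 + (33381/(-156869) - 25354/(-86343))) + A = (325224 + (33381/(-156869) - 25354/(-86343))) + 258517 = (325224 + (33381*(-1/156869) - 25354*(-1/86343))) + 258517 = (325224 + (-33381/156869 + 25354/86343)) + 258517 = (325224 + 1095040943/13544540067) + 258517 = 4405010593790951/13544540067 + 258517 = 7906504458291590/13544540067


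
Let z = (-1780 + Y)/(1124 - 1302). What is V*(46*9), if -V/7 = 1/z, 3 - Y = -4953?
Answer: 128961/794 ≈ 162.42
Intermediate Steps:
Y = 4956 (Y = 3 - 1*(-4953) = 3 + 4953 = 4956)
z = -1588/89 (z = (-1780 + 4956)/(1124 - 1302) = 3176/(-178) = 3176*(-1/178) = -1588/89 ≈ -17.843)
V = 623/1588 (V = -7/(-1588/89) = -7*(-89/1588) = 623/1588 ≈ 0.39232)
V*(46*9) = 623*(46*9)/1588 = (623/1588)*414 = 128961/794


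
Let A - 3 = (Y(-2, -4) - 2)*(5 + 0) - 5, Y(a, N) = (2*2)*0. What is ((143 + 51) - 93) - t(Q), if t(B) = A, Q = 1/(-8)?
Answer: 113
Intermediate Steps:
Y(a, N) = 0 (Y(a, N) = 4*0 = 0)
A = -12 (A = 3 + ((0 - 2)*(5 + 0) - 5) = 3 + (-2*5 - 5) = 3 + (-10 - 5) = 3 - 15 = -12)
Q = -⅛ ≈ -0.12500
t(B) = -12
((143 + 51) - 93) - t(Q) = ((143 + 51) - 93) - 1*(-12) = (194 - 93) + 12 = 101 + 12 = 113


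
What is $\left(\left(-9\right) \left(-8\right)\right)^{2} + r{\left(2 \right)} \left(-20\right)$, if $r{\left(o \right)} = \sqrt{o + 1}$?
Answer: $5184 - 20 \sqrt{3} \approx 5149.4$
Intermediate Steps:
$r{\left(o \right)} = \sqrt{1 + o}$
$\left(\left(-9\right) \left(-8\right)\right)^{2} + r{\left(2 \right)} \left(-20\right) = \left(\left(-9\right) \left(-8\right)\right)^{2} + \sqrt{1 + 2} \left(-20\right) = 72^{2} + \sqrt{3} \left(-20\right) = 5184 - 20 \sqrt{3}$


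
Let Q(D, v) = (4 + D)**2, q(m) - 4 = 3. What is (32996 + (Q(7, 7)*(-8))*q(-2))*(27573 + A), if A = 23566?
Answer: 1340864580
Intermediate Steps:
q(m) = 7 (q(m) = 4 + 3 = 7)
(32996 + (Q(7, 7)*(-8))*q(-2))*(27573 + A) = (32996 + ((4 + 7)**2*(-8))*7)*(27573 + 23566) = (32996 + (11**2*(-8))*7)*51139 = (32996 + (121*(-8))*7)*51139 = (32996 - 968*7)*51139 = (32996 - 6776)*51139 = 26220*51139 = 1340864580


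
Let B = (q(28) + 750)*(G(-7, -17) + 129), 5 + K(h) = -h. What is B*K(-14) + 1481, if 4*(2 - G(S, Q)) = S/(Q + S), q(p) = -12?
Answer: 13937579/16 ≈ 8.7110e+5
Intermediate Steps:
K(h) = -5 - h
G(S, Q) = 2 - S/(4*(Q + S))
B = 1545987/16 (B = (-12 + 750)*((2*(-17) + (7/4)*(-7))/(-17 - 7) + 129) = 738*((-34 - 49/4)/(-24) + 129) = 738*(-1/24*(-185/4) + 129) = 738*(185/96 + 129) = 738*(12569/96) = 1545987/16 ≈ 96624.)
B*K(-14) + 1481 = 1545987*(-5 - 1*(-14))/16 + 1481 = 1545987*(-5 + 14)/16 + 1481 = (1545987/16)*9 + 1481 = 13913883/16 + 1481 = 13937579/16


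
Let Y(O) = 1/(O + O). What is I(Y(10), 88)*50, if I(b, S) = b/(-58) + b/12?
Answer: 115/696 ≈ 0.16523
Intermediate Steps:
Y(O) = 1/(2*O)
I(b, S) = 23*b/348 (I(b, S) = b*(-1/58) + b*(1/12) = -b/58 + b/12 = 23*b/348)
I(Y(10), 88)*50 = (23*((1/2)/10)/348)*50 = (23*((1/2)*(1/10))/348)*50 = ((23/348)*(1/20))*50 = (23/6960)*50 = 115/696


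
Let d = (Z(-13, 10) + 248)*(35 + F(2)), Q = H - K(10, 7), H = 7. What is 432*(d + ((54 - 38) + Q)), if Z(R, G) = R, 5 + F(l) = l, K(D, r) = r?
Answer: 3255552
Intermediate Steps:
F(l) = -5 + l
Q = 0 (Q = 7 - 1*7 = 7 - 7 = 0)
d = 7520 (d = (-13 + 248)*(35 + (-5 + 2)) = 235*(35 - 3) = 235*32 = 7520)
432*(d + ((54 - 38) + Q)) = 432*(7520 + ((54 - 38) + 0)) = 432*(7520 + (16 + 0)) = 432*(7520 + 16) = 432*7536 = 3255552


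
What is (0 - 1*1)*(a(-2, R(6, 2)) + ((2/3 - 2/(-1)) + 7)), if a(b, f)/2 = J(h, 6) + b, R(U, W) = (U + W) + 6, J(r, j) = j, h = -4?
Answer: -53/3 ≈ -17.667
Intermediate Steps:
R(U, W) = 6 + U + W
a(b, f) = 12 + 2*b (a(b, f) = 2*(6 + b) = 12 + 2*b)
(0 - 1*1)*(a(-2, R(6, 2)) + ((2/3 - 2/(-1)) + 7)) = (0 - 1*1)*((12 + 2*(-2)) + ((2/3 - 2/(-1)) + 7)) = (0 - 1)*((12 - 4) + ((2*(1/3) - 2*(-1)) + 7)) = -(8 + ((2/3 + 2) + 7)) = -(8 + (8/3 + 7)) = -(8 + 29/3) = -1*53/3 = -53/3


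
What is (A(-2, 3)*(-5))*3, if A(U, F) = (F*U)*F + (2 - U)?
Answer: 210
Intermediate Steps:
A(U, F) = 2 - U + U*F² (A(U, F) = U*F² + (2 - U) = 2 - U + U*F²)
(A(-2, 3)*(-5))*3 = ((2 - 1*(-2) - 2*3²)*(-5))*3 = ((2 + 2 - 2*9)*(-5))*3 = ((2 + 2 - 18)*(-5))*3 = -14*(-5)*3 = 70*3 = 210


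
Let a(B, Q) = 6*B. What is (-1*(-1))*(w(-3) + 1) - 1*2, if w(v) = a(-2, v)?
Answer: -13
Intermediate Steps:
w(v) = -12 (w(v) = 6*(-2) = -12)
(-1*(-1))*(w(-3) + 1) - 1*2 = (-1*(-1))*(-12 + 1) - 1*2 = 1*(-11) - 2 = -11 - 2 = -13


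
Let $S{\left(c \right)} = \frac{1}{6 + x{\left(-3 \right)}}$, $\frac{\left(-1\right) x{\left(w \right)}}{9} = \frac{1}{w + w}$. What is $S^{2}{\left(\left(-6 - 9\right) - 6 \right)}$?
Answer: $\frac{4}{225} \approx 0.017778$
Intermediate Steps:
$x{\left(w \right)} = - \frac{9}{2 w}$ ($x{\left(w \right)} = - \frac{9}{w + w} = - \frac{9}{2 w}$)
$S{\left(c \right)} = \frac{2}{15}$ ($S{\left(c \right)} = \frac{1}{6 - \frac{9}{2 \left(-3\right)}} = \frac{1}{6 - - \frac{3}{2}} = \frac{1}{6 + \frac{3}{2}} = \frac{1}{\frac{15}{2}} = \frac{2}{15}$)
$S^{2}{\left(\left(-6 - 9\right) - 6 \right)} = \left(\frac{2}{15}\right)^{2} = \frac{4}{225}$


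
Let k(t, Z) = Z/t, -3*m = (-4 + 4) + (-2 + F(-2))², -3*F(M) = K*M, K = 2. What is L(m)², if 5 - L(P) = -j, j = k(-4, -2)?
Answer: 121/4 ≈ 30.250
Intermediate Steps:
F(M) = -2*M/3
m = -4/27 (m = -((-4 + 4) + (-2 - ⅔*(-2))²)/3 = -(0 + (-2 + 4/3)²)/3 = -(0 + (-⅔)²)/3 = -(0 + 4/9)/3 = -⅓*4/9 = -4/27 ≈ -0.14815)
j = ½ (j = -2/(-4) = -2*(-¼) = ½ ≈ 0.50000)
L(P) = 11/2 (L(P) = 5 - (-1)/2 = 5 - 1*(-½) = 5 + ½ = 11/2)
L(m)² = (11/2)² = 121/4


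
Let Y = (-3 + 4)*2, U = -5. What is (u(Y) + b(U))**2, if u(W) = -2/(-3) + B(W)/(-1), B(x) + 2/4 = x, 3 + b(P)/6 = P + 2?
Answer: 48841/36 ≈ 1356.7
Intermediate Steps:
b(P) = -6 + 6*P (b(P) = -18 + 6*(P + 2) = -18 + 6*(2 + P) = -18 + (12 + 6*P) = -6 + 6*P)
Y = 2 (Y = 1*2 = 2)
B(x) = -1/2 + x
u(W) = 7/6 - W (u(W) = -2/(-3) + (-1/2 + W)/(-1) = -2*(-1/3) + (-1/2 + W)*(-1) = 2/3 + (1/2 - W) = 7/6 - W)
(u(Y) + b(U))**2 = ((7/6 - 1*2) + (-6 + 6*(-5)))**2 = ((7/6 - 2) + (-6 - 30))**2 = (-5/6 - 36)**2 = (-221/6)**2 = 48841/36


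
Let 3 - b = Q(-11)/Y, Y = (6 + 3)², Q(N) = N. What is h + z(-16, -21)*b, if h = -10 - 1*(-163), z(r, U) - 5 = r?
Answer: 9599/81 ≈ 118.51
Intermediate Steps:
z(r, U) = 5 + r
Y = 81 (Y = 9² = 81)
h = 153 (h = -10 + 163 = 153)
b = 254/81 (b = 3 - (-11)/81 = 3 - 1*(-11/81) = 3 + 11/81 = 254/81 ≈ 3.1358)
h + z(-16, -21)*b = 153 + (5 - 16)*(254/81) = 153 - 11*254/81 = 153 - 2794/81 = 9599/81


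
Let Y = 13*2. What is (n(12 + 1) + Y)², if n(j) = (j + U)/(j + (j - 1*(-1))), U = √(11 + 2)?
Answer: (715 + √13)²/729 ≈ 708.36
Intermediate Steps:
Y = 26
U = √13 ≈ 3.6056
n(j) = (j + √13)/(1 + 2*j) (n(j) = (j + √13)/(j + (j - 1*(-1))) = (j + √13)/(j + (j + 1)) = (j + √13)/(j + (1 + j)) = (j + √13)/(1 + 2*j))
(n(12 + 1) + Y)² = (((12 + 1) + √13)/(1 + 2*(12 + 1)) + 26)² = ((13 + √13)/(1 + 2*13) + 26)² = ((13 + √13)/(1 + 26) + 26)² = ((13 + √13)/27 + 26)² = ((13/27 + √13/27) + 26)² = (715/27 + √13/27)²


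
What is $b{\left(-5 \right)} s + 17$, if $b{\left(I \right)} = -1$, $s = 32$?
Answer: $-15$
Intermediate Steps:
$b{\left(-5 \right)} s + 17 = \left(-1\right) 32 + 17 = -32 + 17 = -15$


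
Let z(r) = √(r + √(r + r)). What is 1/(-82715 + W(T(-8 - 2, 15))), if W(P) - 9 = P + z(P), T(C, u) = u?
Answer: -1/(82691 - √(15 + √30)) ≈ -1.2094e-5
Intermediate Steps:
z(r) = √(r + √2*√r) (z(r) = √(r + √(2*r)) = √(r + √2*√r))
W(P) = 9 + P + √(P + √2*√P) (W(P) = 9 + (P + √(P + √2*√P)) = 9 + P + √(P + √2*√P))
1/(-82715 + W(T(-8 - 2, 15))) = 1/(-82715 + (9 + 15 + √(15 + √2*√15))) = 1/(-82715 + (9 + 15 + √(15 + √30))) = 1/(-82715 + (24 + √(15 + √30))) = 1/(-82691 + √(15 + √30))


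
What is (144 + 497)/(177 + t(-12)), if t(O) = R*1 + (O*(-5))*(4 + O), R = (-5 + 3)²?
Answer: -641/299 ≈ -2.1438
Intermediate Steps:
R = 4 (R = (-2)² = 4)
t(O) = 4 - 5*O*(4 + O) (t(O) = 4*1 + (O*(-5))*(4 + O) = 4 + (-5*O)*(4 + O) = 4 - 5*O*(4 + O))
(144 + 497)/(177 + t(-12)) = (144 + 497)/(177 + (4 - 20*(-12) - 5*(-12)²)) = 641/(177 + (4 + 240 - 5*144)) = 641/(177 + (4 + 240 - 720)) = 641/(177 - 476) = 641/(-299) = 641*(-1/299) = -641/299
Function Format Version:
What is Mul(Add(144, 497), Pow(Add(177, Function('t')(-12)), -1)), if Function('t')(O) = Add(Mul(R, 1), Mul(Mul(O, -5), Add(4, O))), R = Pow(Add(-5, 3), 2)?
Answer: Rational(-641, 299) ≈ -2.1438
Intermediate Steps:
R = 4 (R = Pow(-2, 2) = 4)
Function('t')(O) = Add(4, Mul(-5, O, Add(4, O))) (Function('t')(O) = Add(Mul(4, 1), Mul(Mul(O, -5), Add(4, O))) = Add(4, Mul(Mul(-5, O), Add(4, O))) = Add(4, Mul(-5, O, Add(4, O))))
Mul(Add(144, 497), Pow(Add(177, Function('t')(-12)), -1)) = Mul(Add(144, 497), Pow(Add(177, Add(4, Mul(-20, -12), Mul(-5, Pow(-12, 2)))), -1)) = Mul(641, Pow(Add(177, Add(4, 240, Mul(-5, 144))), -1)) = Mul(641, Pow(Add(177, Add(4, 240, -720)), -1)) = Mul(641, Pow(Add(177, -476), -1)) = Mul(641, Pow(-299, -1)) = Mul(641, Rational(-1, 299)) = Rational(-641, 299)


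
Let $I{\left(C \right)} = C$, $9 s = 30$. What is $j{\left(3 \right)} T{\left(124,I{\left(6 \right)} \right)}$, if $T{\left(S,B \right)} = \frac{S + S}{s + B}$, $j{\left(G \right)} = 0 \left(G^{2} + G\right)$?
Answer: $0$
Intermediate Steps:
$s = \frac{10}{3}$ ($s = \frac{1}{9} \cdot 30 = \frac{10}{3} \approx 3.3333$)
$j{\left(G \right)} = 0$ ($j{\left(G \right)} = 0 \left(G + G^{2}\right) = 0$)
$T{\left(S,B \right)} = \frac{2 S}{\frac{10}{3} + B}$ ($T{\left(S,B \right)} = \frac{S + S}{\frac{10}{3} + B} = \frac{2 S}{\frac{10}{3} + B}$)
$j{\left(3 \right)} T{\left(124,I{\left(6 \right)} \right)} = 0 \cdot 6 \cdot 124 \frac{1}{10 + 3 \cdot 6} = 0 \cdot 6 \cdot 124 \frac{1}{10 + 18} = 0 \cdot 6 \cdot 124 \cdot \frac{1}{28} = 0 \cdot \frac{186}{7} = 0$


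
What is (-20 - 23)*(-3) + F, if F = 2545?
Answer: 2674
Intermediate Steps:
(-20 - 23)*(-3) + F = (-20 - 23)*(-3) + 2545 = -43*(-3) + 2545 = 129 + 2545 = 2674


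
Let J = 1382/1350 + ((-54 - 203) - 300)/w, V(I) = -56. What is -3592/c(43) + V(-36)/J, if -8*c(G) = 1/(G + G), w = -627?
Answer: 83326171003/33718 ≈ 2.4713e+6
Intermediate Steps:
c(G) = -1/(16*G) (c(G) = -1/(8*(G + G)) = -1/(2*G)/8 = -1/(16*G))
J = 269744/141075 (J = 1382/1350 + ((-54 - 203) - 300)/(-627) = 1382*(1/1350) + (-257 - 300)*(-1/627) = 691/675 - 557*(-1/627) = 691/675 + 557/627 = 269744/141075 ≈ 1.9121)
-3592/c(43) + V(-36)/J = -3592/((-1/16/43)) - 56/269744/141075 = -3592/((-1/16*1/43)) - 56*141075/269744 = -3592/(-1/688) - 987525/33718 = -3592*(-688) - 987525/33718 = 2471296 - 987525/33718 = 83326171003/33718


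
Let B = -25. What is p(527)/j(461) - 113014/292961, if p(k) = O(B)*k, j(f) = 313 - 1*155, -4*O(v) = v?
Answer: 3788336327/185151352 ≈ 20.461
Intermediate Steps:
O(v) = -v/4
j(f) = 158 (j(f) = 313 - 155 = 158)
p(k) = 25*k/4 (p(k) = (-¼*(-25))*k = 25*k/4)
p(527)/j(461) - 113014/292961 = ((25/4)*527)/158 - 113014/292961 = (13175/4)*(1/158) - 113014*1/292961 = 13175/632 - 113014/292961 = 3788336327/185151352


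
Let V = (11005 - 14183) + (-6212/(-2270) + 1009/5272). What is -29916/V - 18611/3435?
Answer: 261310213966157/65260679158155 ≈ 4.0041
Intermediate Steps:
V = -18998742113/5983720 (V = -3178 + (-6212*(-1/2270) + 1009*(1/5272)) = -3178 + (3106/1135 + 1009/5272) = -3178 + 17520047/5983720 = -18998742113/5983720 ≈ -3175.1)
-29916/V - 18611/3435 = -29916/(-18998742113/5983720) - 18611/3435 = -29916*(-5983720/18998742113) - 18611*1/3435 = 179008967520/18998742113 - 18611/3435 = 261310213966157/65260679158155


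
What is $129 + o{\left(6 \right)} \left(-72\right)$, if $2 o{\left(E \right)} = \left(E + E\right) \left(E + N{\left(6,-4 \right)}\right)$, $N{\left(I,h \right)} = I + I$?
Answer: $-7647$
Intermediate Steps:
$N{\left(I,h \right)} = 2 I$
$o{\left(E \right)} = E \left(12 + E\right)$ ($o{\left(E \right)} = \frac{\left(E + E\right) \left(E + 2 \cdot 6\right)}{2} = \frac{2 E \left(E + 12\right)}{2} = \frac{2 E \left(12 + E\right)}{2} = E \left(12 + E\right)$)
$129 + o{\left(6 \right)} \left(-72\right) = 129 + 6 \left(12 + 6\right) \left(-72\right) = 129 + 6 \cdot 18 \left(-72\right) = 129 + 108 \left(-72\right) = 129 - 7776 = -7647$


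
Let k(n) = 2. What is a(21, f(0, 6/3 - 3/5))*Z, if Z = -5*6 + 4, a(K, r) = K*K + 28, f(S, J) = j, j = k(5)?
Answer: -12194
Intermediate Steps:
j = 2
f(S, J) = 2
a(K, r) = 28 + K**2 (a(K, r) = K**2 + 28 = 28 + K**2)
Z = -26 (Z = -30 + 4 = -26)
a(21, f(0, 6/3 - 3/5))*Z = (28 + 21**2)*(-26) = (28 + 441)*(-26) = 469*(-26) = -12194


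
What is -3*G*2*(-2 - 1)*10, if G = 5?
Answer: 900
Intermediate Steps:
-3*G*2*(-2 - 1)*10 = -3*5*2*(-2 - 1)*10 = -30*(-3)*10 = -3*(-30)*10 = 90*10 = 900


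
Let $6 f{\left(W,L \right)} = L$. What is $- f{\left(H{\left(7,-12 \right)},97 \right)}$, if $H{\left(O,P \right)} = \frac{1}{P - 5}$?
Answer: $- \frac{97}{6} \approx -16.167$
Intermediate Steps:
$H{\left(O,P \right)} = \frac{1}{-5 + P}$
$f{\left(W,L \right)} = \frac{L}{6}$
$- f{\left(H{\left(7,-12 \right)},97 \right)} = - \frac{97}{6}$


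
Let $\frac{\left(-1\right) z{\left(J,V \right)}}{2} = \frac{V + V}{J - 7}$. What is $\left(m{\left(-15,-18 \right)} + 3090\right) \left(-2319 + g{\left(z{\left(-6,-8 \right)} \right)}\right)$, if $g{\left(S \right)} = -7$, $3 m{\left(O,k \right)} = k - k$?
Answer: $-7187340$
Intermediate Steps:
$z{\left(J,V \right)} = - \frac{4 V}{-7 + J}$ ($z{\left(J,V \right)} = - 2 \frac{V + V}{J - 7} = - 2 \frac{2 V}{-7 + J} = - \frac{4 V}{-7 + J}$)
$m{\left(O,k \right)} = 0$ ($m{\left(O,k \right)} = \frac{k - k}{3} = \frac{1}{3} \cdot 0 = 0$)
$\left(m{\left(-15,-18 \right)} + 3090\right) \left(-2319 + g{\left(z{\left(-6,-8 \right)} \right)}\right) = \left(0 + 3090\right) \left(-2319 - 7\right) = 3090 \left(-2326\right) = -7187340$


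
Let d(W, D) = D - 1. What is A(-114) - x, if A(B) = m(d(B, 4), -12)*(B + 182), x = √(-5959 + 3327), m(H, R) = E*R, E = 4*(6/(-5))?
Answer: 19584/5 - 2*I*√658 ≈ 3916.8 - 51.303*I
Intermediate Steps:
E = -24/5 (E = 4*(6*(-⅕)) = 4*(-6/5) = -24/5 ≈ -4.8000)
d(W, D) = -1 + D
m(H, R) = -24*R/5
x = 2*I*√658 (x = √(-2632) = 2*I*√658 ≈ 51.303*I)
A(B) = 52416/5 + 288*B/5 (A(B) = (-24/5*(-12))*(B + 182) = 288*(182 + B)/5 = 52416/5 + 288*B/5)
A(-114) - x = (52416/5 + (288/5)*(-114)) - 2*I*√658 = (52416/5 - 32832/5) - 2*I*√658 = 19584/5 - 2*I*√658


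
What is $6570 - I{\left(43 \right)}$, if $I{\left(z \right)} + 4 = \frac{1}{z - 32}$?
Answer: $\frac{72313}{11} \approx 6573.9$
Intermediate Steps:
$I{\left(z \right)} = -4 + \frac{1}{-32 + z}$ ($I{\left(z \right)} = -4 + \frac{1}{z - 32} = -4 + \frac{1}{-32 + z}$)
$6570 - I{\left(43 \right)} = 6570 - \frac{129 - 172}{-32 + 43} = 6570 - \frac{129 - 172}{11} = 6570 - \frac{1}{11} \left(-43\right) = 6570 - - \frac{43}{11} = 6570 + \frac{43}{11} = \frac{72313}{11}$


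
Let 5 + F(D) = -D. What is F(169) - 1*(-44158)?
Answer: 43984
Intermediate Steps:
F(D) = -5 - D
F(169) - 1*(-44158) = (-5 - 1*169) - 1*(-44158) = (-5 - 169) + 44158 = -174 + 44158 = 43984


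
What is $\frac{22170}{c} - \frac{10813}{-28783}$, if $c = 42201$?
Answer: $\frac{364812841}{404890461} \approx 0.90102$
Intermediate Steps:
$\frac{22170}{c} - \frac{10813}{-28783} = \frac{22170}{42201} - \frac{10813}{-28783} = 22170 \cdot \frac{1}{42201} - - \frac{10813}{28783} = \frac{7390}{14067} + \frac{10813}{28783} = \frac{364812841}{404890461}$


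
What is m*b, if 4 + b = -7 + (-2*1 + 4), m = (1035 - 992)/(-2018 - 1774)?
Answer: 129/1264 ≈ 0.10206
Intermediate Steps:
m = -43/3792 (m = 43/(-3792) = 43*(-1/3792) = -43/3792 ≈ -0.011340)
b = -9 (b = -4 + (-7 + (-2*1 + 4)) = -4 + (-7 + (-2 + 4)) = -4 + (-7 + 2) = -4 - 5 = -9)
m*b = -43/3792*(-9) = 129/1264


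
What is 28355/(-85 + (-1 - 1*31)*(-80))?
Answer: 5671/495 ≈ 11.457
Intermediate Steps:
28355/(-85 + (-1 - 1*31)*(-80)) = 28355/(-85 + (-1 - 31)*(-80)) = 28355/(-85 - 32*(-80)) = 28355/(-85 + 2560) = 28355/2475 = 28355*(1/2475) = 5671/495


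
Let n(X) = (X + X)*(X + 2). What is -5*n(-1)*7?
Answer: 70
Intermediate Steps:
n(X) = 2*X*(2 + X) (n(X) = (2*X)*(2 + X) = 2*X*(2 + X))
-5*n(-1)*7 = -10*(-1)*(2 - 1)*7 = -10*(-1)*7 = -5*(-2)*7 = 10*7 = 70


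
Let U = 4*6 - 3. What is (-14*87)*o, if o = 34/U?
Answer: -1972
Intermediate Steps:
U = 21 (U = 24 - 3 = 21)
o = 34/21 ≈ 1.6190
(-14*87)*o = -14*87*(34/21) = -1218*34/21 = -1972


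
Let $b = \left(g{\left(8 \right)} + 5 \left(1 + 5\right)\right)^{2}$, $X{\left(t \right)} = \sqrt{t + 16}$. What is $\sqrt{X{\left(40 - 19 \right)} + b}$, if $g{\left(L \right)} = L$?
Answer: $\sqrt{1444 + \sqrt{37}} \approx 38.08$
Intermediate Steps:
$X{\left(t \right)} = \sqrt{16 + t}$
$b = 1444$ ($b = \left(8 + 5 \left(1 + 5\right)\right)^{2} = \left(8 + 5 \cdot 6\right)^{2} = \left(8 + 30\right)^{2} = 38^{2} = 1444$)
$\sqrt{X{\left(40 - 19 \right)} + b} = \sqrt{\sqrt{16 + \left(40 - 19\right)} + 1444} = \sqrt{\sqrt{16 + 21} + 1444} = \sqrt{\sqrt{37} + 1444} = \sqrt{1444 + \sqrt{37}}$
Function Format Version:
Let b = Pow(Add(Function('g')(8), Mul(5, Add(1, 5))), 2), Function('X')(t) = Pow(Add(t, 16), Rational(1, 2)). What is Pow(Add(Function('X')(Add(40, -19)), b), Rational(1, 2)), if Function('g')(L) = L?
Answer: Pow(Add(1444, Pow(37, Rational(1, 2))), Rational(1, 2)) ≈ 38.080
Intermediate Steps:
Function('X')(t) = Pow(Add(16, t), Rational(1, 2))
b = 1444 (b = Pow(Add(8, Mul(5, Add(1, 5))), 2) = Pow(Add(8, Mul(5, 6)), 2) = Pow(Add(8, 30), 2) = Pow(38, 2) = 1444)
Pow(Add(Function('X')(Add(40, -19)), b), Rational(1, 2)) = Pow(Add(Pow(Add(16, Add(40, -19)), Rational(1, 2)), 1444), Rational(1, 2)) = Pow(Add(Pow(Add(16, 21), Rational(1, 2)), 1444), Rational(1, 2)) = Pow(Add(Pow(37, Rational(1, 2)), 1444), Rational(1, 2)) = Pow(Add(1444, Pow(37, Rational(1, 2))), Rational(1, 2))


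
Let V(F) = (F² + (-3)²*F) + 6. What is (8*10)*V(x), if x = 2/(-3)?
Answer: 320/9 ≈ 35.556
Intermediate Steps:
x = -⅔ (x = 2*(-⅓) = -⅔ ≈ -0.66667)
V(F) = 6 + F² + 9*F (V(F) = (F² + 9*F) + 6 = 6 + F² + 9*F)
(8*10)*V(x) = (8*10)*(6 + (-⅔)² + 9*(-⅔)) = 80*(6 + 4/9 - 6) = 80*(4/9) = 320/9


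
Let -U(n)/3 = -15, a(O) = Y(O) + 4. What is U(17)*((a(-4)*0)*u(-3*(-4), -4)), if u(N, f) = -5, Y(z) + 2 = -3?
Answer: 0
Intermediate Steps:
Y(z) = -5 (Y(z) = -2 - 3 = -5)
a(O) = -1 (a(O) = -5 + 4 = -1)
U(n) = 45 (U(n) = -3*(-15) = 45)
U(17)*((a(-4)*0)*u(-3*(-4), -4)) = 45*(-1*0*(-5)) = 45*(0*(-5)) = 45*0 = 0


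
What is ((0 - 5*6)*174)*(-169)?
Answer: 882180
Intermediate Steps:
((0 - 5*6)*174)*(-169) = ((0 - 30)*174)*(-169) = -30*174*(-169) = -5220*(-169) = 882180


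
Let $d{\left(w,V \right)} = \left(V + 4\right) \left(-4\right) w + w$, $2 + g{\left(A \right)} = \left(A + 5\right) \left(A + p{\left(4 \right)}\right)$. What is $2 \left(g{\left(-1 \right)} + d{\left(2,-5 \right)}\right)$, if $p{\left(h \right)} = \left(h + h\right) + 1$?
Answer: $80$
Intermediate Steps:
$p{\left(h \right)} = 1 + 2 h$ ($p{\left(h \right)} = 2 h + 1 = 1 + 2 h$)
$g{\left(A \right)} = -2 + \left(5 + A\right) \left(9 + A\right)$ ($g{\left(A \right)} = -2 + \left(A + 5\right) \left(A + \left(1 + 2 \cdot 4\right)\right) = -2 + \left(5 + A\right) \left(A + \left(1 + 8\right)\right) = -2 + \left(5 + A\right) \left(A + 9\right) = -2 + \left(5 + A\right) \left(9 + A\right)$)
$d{\left(w,V \right)} = w + w \left(-16 - 4 V\right)$ ($d{\left(w,V \right)} = \left(4 + V\right) \left(-4\right) w + w = \left(-16 - 4 V\right) w + w = w \left(-16 - 4 V\right) + w = w + w \left(-16 - 4 V\right)$)
$2 \left(g{\left(-1 \right)} + d{\left(2,-5 \right)}\right) = 2 \left(\left(43 + \left(-1\right)^{2} + 14 \left(-1\right)\right) - 2 \left(15 + 4 \left(-5\right)\right)\right) = 2 \left(\left(43 + 1 - 14\right) - 2 \left(15 - 20\right)\right) = 2 \left(30 - 2 \left(-5\right)\right) = 2 \left(30 + 10\right) = 2 \cdot 40 = 80$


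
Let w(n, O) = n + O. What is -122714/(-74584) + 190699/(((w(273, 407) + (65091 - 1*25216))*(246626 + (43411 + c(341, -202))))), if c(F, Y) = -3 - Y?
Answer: 90276370914621/54868283548270 ≈ 1.6453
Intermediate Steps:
w(n, O) = O + n
-122714/(-74584) + 190699/(((w(273, 407) + (65091 - 1*25216))*(246626 + (43411 + c(341, -202))))) = -122714/(-74584) + 190699/((((407 + 273) + (65091 - 1*25216))*(246626 + (43411 + (-3 - 1*(-202)))))) = -122714*(-1/74584) + 190699/(((680 + (65091 - 25216))*(246626 + (43411 + (-3 + 202))))) = 61357/37292 + 190699/(((680 + 39875)*(246626 + (43411 + 199)))) = 61357/37292 + 190699/((40555*(246626 + 43610))) = 61357/37292 + 190699/((40555*290236)) = 61357/37292 + 190699/11770520980 = 90276370914621/54868283548270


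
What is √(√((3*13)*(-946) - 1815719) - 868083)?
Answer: √(-868083 + I*√1852613) ≈ 0.73 + 931.71*I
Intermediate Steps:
√(√((3*13)*(-946) - 1815719) - 868083) = √(√(39*(-946) - 1815719) - 868083) = √(√(-36894 - 1815719) - 868083) = √(√(-1852613) - 868083) = √(I*√1852613 - 868083) = √(-868083 + I*√1852613)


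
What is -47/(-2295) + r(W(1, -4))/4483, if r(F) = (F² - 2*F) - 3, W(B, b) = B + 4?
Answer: 238241/10288485 ≈ 0.023156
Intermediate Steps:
W(B, b) = 4 + B
r(F) = -3 + F² - 2*F
-47/(-2295) + r(W(1, -4))/4483 = -47/(-2295) + (-3 + (4 + 1)² - 2*(4 + 1))/4483 = -47*(-1/2295) + (-3 + 5² - 2*5)*(1/4483) = 47/2295 + (-3 + 25 - 10)*(1/4483) = 47/2295 + 12*(1/4483) = 47/2295 + 12/4483 = 238241/10288485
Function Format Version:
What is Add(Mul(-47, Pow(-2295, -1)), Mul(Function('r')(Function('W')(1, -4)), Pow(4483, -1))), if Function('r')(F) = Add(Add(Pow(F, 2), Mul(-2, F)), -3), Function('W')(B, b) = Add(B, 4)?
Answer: Rational(238241, 10288485) ≈ 0.023156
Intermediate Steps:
Function('W')(B, b) = Add(4, B)
Function('r')(F) = Add(-3, Pow(F, 2), Mul(-2, F))
Add(Mul(-47, Pow(-2295, -1)), Mul(Function('r')(Function('W')(1, -4)), Pow(4483, -1))) = Add(Mul(-47, Pow(-2295, -1)), Mul(Add(-3, Pow(Add(4, 1), 2), Mul(-2, Add(4, 1))), Pow(4483, -1))) = Add(Mul(-47, Rational(-1, 2295)), Mul(Add(-3, Pow(5, 2), Mul(-2, 5)), Rational(1, 4483))) = Add(Rational(47, 2295), Mul(Add(-3, 25, -10), Rational(1, 4483))) = Add(Rational(47, 2295), Mul(12, Rational(1, 4483))) = Add(Rational(47, 2295), Rational(12, 4483)) = Rational(238241, 10288485)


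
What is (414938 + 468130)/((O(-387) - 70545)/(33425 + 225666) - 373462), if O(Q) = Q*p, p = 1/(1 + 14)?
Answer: -285993713985/120950892016 ≈ -2.3645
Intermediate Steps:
p = 1/15 ≈ 0.066667
O(Q) = Q/15 (O(Q) = Q*(1/15) = Q/15)
(414938 + 468130)/((O(-387) - 70545)/(33425 + 225666) - 373462) = (414938 + 468130)/(((1/15)*(-387) - 70545)/(33425 + 225666) - 373462) = 883068/((-129/5 - 70545)/259091 - 373462) = 883068/(-352854/5*1/259091 - 373462) = 883068/(-352854/1295455 - 373462) = 883068/(-483803568064/1295455) = 883068*(-1295455/483803568064) = -285993713985/120950892016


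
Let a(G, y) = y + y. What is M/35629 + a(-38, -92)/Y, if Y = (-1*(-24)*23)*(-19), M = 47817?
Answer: 251018/184623 ≈ 1.3596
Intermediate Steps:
a(G, y) = 2*y
Y = -10488 (Y = (24*23)*(-19) = 552*(-19) = -10488)
M/35629 + a(-38, -92)/Y = 47817/35629 + (2*(-92))/(-10488) = 47817*(1/35629) - 184*(-1/10488) = 4347/3239 + 1/57 = 251018/184623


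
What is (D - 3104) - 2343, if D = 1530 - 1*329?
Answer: -4246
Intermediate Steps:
D = 1201 (D = 1530 - 329 = 1201)
(D - 3104) - 2343 = (1201 - 3104) - 2343 = -1903 - 2343 = -4246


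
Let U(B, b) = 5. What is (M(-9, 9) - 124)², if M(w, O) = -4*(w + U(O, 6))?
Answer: 11664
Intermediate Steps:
M(w, O) = -20 - 4*w (M(w, O) = -4*(w + 5) = -4*(5 + w) = -20 - 4*w)
(M(-9, 9) - 124)² = ((-20 - 4*(-9)) - 124)² = ((-20 + 36) - 124)² = (16 - 124)² = (-108)² = 11664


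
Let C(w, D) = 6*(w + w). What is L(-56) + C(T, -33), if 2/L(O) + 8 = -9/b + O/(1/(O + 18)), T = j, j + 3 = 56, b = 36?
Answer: 5392652/8479 ≈ 636.00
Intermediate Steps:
j = 53 (j = -3 + 56 = 53)
T = 53
L(O) = 2/(-33/4 + O*(18 + O)) (L(O) = 2/(-8 + (-9/36 + O/(1/(O + 18)))) = 2/(-8 + (-9*1/36 + O/(1/(18 + O)))) = 2/(-8 + (-¼ + O*(18 + O))) = 2/(-33/4 + O*(18 + O)))
C(w, D) = 12*w (C(w, D) = 6*(2*w) = 12*w)
L(-56) + C(T, -33) = 8/(-33 + 4*(-56)² + 72*(-56)) + 12*53 = 8/(-33 + 4*3136 - 4032) + 636 = 8/(-33 + 12544 - 4032) + 636 = 8/8479 + 636 = 5392652/8479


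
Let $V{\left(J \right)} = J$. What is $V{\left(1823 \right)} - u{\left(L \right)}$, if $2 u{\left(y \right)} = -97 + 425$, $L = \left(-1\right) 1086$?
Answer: $1659$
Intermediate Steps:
$L = -1086$
$u{\left(y \right)} = 164$ ($u{\left(y \right)} = \frac{-97 + 425}{2} = \frac{1}{2} \cdot 328 = 164$)
$V{\left(1823 \right)} - u{\left(L \right)} = 1823 - 164 = 1659$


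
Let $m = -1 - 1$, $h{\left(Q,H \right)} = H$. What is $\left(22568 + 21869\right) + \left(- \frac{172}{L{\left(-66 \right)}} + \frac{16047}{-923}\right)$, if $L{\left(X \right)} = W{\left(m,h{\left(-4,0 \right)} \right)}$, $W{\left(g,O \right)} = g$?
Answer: $\frac{41078682}{923} \approx 44506.0$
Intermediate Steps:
$m = -2$
$L{\left(X \right)} = -2$
$\left(22568 + 21869\right) + \left(- \frac{172}{L{\left(-66 \right)}} + \frac{16047}{-923}\right) = \left(22568 + 21869\right) + \left(- \frac{172}{-2} + \frac{16047}{-923}\right) = 44437 + \left(\left(-172\right) \left(- \frac{1}{2}\right) + 16047 \left(- \frac{1}{923}\right)\right) = 44437 + \left(86 - \frac{16047}{923}\right) = 44437 + \frac{63331}{923} = \frac{41078682}{923}$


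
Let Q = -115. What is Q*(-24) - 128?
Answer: 2632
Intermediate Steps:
Q*(-24) - 128 = -115*(-24) - 128 = 2760 - 128 = 2632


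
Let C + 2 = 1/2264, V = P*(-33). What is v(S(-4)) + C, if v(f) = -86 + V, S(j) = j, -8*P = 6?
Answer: -143197/2264 ≈ -63.250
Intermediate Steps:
P = -¾ (P = -⅛*6 = -¾ ≈ -0.75000)
V = 99/4 (V = -¾*(-33) = 99/4 ≈ 24.750)
v(f) = -245/4 (v(f) = -86 + 99/4 = -245/4)
C = -4527/2264 (C = -2 + 1/2264 = -4527/2264 ≈ -1.9996)
v(S(-4)) + C = -245/4 - 4527/2264 = -143197/2264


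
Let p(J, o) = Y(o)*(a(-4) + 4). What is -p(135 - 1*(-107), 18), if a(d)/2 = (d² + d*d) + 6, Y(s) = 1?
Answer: -80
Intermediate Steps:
a(d) = 12 + 4*d² (a(d) = 2*((d² + d*d) + 6) = 2*((d² + d²) + 6) = 2*(2*d² + 6) = 2*(6 + 2*d²) = 12 + 4*d²)
p(J, o) = 80 (p(J, o) = 1*((12 + 4*(-4)²) + 4) = 1*((12 + 4*16) + 4) = 1*((12 + 64) + 4) = 1*(76 + 4) = 1*80 = 80)
-p(135 - 1*(-107), 18) = -1*80 = -80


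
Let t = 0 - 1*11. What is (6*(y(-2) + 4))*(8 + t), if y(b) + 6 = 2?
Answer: 0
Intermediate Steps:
y(b) = -4 (y(b) = -6 + 2 = -4)
t = -11 (t = 0 - 11 = -11)
(6*(y(-2) + 4))*(8 + t) = (6*(-4 + 4))*(8 - 11) = (6*0)*(-3) = 0*(-3) = 0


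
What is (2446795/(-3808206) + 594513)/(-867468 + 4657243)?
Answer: 2264025526883/14432243893650 ≈ 0.15687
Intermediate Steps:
(2446795/(-3808206) + 594513)/(-867468 + 4657243) = (2446795*(-1/3808206) + 594513)/3789775 = (-2446795/3808206 + 594513)*(1/3789775) = (2264025526883/3808206)*(1/3789775) = 2264025526883/14432243893650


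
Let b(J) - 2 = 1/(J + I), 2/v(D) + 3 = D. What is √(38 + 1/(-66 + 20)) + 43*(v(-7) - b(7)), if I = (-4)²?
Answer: -11094/115 + √80362/46 ≈ -90.307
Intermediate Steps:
v(D) = 2/(-3 + D)
I = 16
b(J) = 2 + 1/(16 + J) (b(J) = 2 + 1/(J + 16) = 2 + 1/(16 + J))
√(38 + 1/(-66 + 20)) + 43*(v(-7) - b(7)) = √(38 + 1/(-66 + 20)) + 43*(2/(-3 - 7) - (33 + 2*7)/(16 + 7)) = √(38 + 1/(-46)) + 43*(2/(-10) - (33 + 14)/23) = √(38 - 1/46) + 43*(2*(-⅒) - 47/23) = √(1747/46) + 43*(-⅕ - 1*47/23) = √80362/46 + 43*(-⅕ - 47/23) = √80362/46 + 43*(-258/115) = √80362/46 - 11094/115 = -11094/115 + √80362/46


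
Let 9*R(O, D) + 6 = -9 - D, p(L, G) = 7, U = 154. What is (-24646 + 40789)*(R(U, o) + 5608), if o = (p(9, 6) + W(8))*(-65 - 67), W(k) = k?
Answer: 94054499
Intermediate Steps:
o = -1980 (o = (7 + 8)*(-65 - 67) = 15*(-132) = -1980)
R(O, D) = -5/3 - D/9 (R(O, D) = -⅔ + (-9 - D)/9 = -⅔ + (-1 - D/9) = -5/3 - D/9)
(-24646 + 40789)*(R(U, o) + 5608) = (-24646 + 40789)*((-5/3 - ⅑*(-1980)) + 5608) = 16143*((-5/3 + 220) + 5608) = 16143*(655/3 + 5608) = 16143*(17479/3) = 94054499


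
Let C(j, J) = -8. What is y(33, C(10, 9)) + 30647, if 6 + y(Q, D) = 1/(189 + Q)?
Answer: 6802303/222 ≈ 30641.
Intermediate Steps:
y(Q, D) = -6 + 1/(189 + Q)
y(33, C(10, 9)) + 30647 = (-1133 - 6*33)/(189 + 33) + 30647 = (-1133 - 198)/222 + 30647 = (1/222)*(-1331) + 30647 = -1331/222 + 30647 = 6802303/222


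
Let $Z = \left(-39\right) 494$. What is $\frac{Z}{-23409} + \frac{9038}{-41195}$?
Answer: $\frac{194030776}{321444585} \approx 0.60362$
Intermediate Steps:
$Z = -19266$
$\frac{Z}{-23409} + \frac{9038}{-41195} = - \frac{19266}{-23409} + \frac{9038}{-41195} = \left(-19266\right) \left(- \frac{1}{23409}\right) + 9038 \left(- \frac{1}{41195}\right) = \frac{6422}{7803} - \frac{9038}{41195} = \frac{194030776}{321444585}$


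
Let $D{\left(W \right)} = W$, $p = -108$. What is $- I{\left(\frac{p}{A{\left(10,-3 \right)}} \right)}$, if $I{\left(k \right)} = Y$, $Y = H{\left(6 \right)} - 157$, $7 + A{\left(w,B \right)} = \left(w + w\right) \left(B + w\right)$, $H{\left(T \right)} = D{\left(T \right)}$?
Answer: $151$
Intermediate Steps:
$H{\left(T \right)} = T$
$A{\left(w,B \right)} = -7 + 2 w \left(B + w\right)$ ($A{\left(w,B \right)} = -7 + \left(w + w\right) \left(B + w\right) = -7 + 2 w \left(B + w\right)$)
$Y = -151$ ($Y = 6 - 157 = -151$)
$I{\left(k \right)} = -151$
$- I{\left(\frac{p}{A{\left(10,-3 \right)}} \right)} = \left(-1\right) \left(-151\right) = 151$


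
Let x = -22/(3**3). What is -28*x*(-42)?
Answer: -8624/9 ≈ -958.22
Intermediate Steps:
x = -22/27 ≈ -0.81481
-28*x*(-42) = -28*(-22/27)*(-42) = (616/27)*(-42) = -8624/9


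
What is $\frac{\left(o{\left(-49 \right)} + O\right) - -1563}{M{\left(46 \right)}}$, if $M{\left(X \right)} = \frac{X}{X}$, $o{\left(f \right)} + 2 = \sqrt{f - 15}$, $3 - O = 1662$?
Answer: $-98 + 8 i \approx -98.0 + 8.0 i$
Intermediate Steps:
$O = -1659$ ($O = 3 - 1662 = -1659$)
$o{\left(f \right)} = -2 + \sqrt{-15 + f}$ ($o{\left(f \right)} = -2 + \sqrt{f - 15} = -2 + \sqrt{-15 + f}$)
$M{\left(X \right)} = 1$
$\frac{\left(o{\left(-49 \right)} + O\right) - -1563}{M{\left(46 \right)}} = \frac{\left(\left(-2 + \sqrt{-15 - 49}\right) - 1659\right) - -1563}{1} = \left(\left(\left(-2 + \sqrt{-64}\right) - 1659\right) + 1563\right) 1 = \left(\left(\left(-2 + 8 i\right) - 1659\right) + 1563\right) 1 = \left(\left(-1661 + 8 i\right) + 1563\right) 1 = \left(-98 + 8 i\right) 1 = -98 + 8 i$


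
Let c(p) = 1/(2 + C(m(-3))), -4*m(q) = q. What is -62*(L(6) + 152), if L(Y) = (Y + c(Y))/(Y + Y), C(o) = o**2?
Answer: -1163213/123 ≈ -9457.0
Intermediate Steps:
m(q) = -q/4
c(p) = 16/41 (c(p) = 1/(2 + (-1/4*(-3))**2) = 1/(2 + (3/4)**2) = 1/(2 + 9/16) = 1/(41/16) = 16/41)
L(Y) = (16/41 + Y)/(2*Y) (L(Y) = (Y + 16/41)/(Y + Y) = (16/41 + Y)/((2*Y)) = (16/41 + Y)*(1/(2*Y)) = (16/41 + Y)/(2*Y))
-62*(L(6) + 152) = -62*((1/82)*(16 + 41*6)/6 + 152) = -62*((1/82)*(1/6)*(16 + 246) + 152) = -62*((1/82)*(1/6)*262 + 152) = -62*(131/246 + 152) = -62*37523/246 = -1163213/123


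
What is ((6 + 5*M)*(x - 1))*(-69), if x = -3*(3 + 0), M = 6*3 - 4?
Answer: 52440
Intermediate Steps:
M = 14 (M = 18 - 4 = 14)
x = -9 (x = -3*3 = -9)
((6 + 5*M)*(x - 1))*(-69) = ((6 + 5*14)*(-9 - 1))*(-69) = ((6 + 70)*(-10))*(-69) = (76*(-10))*(-69) = -760*(-69) = 52440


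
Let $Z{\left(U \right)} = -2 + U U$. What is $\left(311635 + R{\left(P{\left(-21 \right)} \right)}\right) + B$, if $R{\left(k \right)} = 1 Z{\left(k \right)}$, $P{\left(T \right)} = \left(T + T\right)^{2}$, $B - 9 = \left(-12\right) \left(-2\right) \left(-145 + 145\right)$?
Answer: $3423338$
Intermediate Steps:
$B = 9$ ($B = 9 + \left(-12\right) \left(-2\right) \left(-145 + 145\right) = 9 + 24 \cdot 0 = 9 + 0 = 9$)
$Z{\left(U \right)} = -2 + U^{2}$
$P{\left(T \right)} = 4 T^{2}$ ($P{\left(T \right)} = \left(2 T\right)^{2} = 4 T^{2}$)
$R{\left(k \right)} = -2 + k^{2}$ ($R{\left(k \right)} = 1 \left(-2 + k^{2}\right) = -2 + k^{2}$)
$\left(311635 + R{\left(P{\left(-21 \right)} \right)}\right) + B = \left(311635 - \left(2 - \left(4 \left(-21\right)^{2}\right)^{2}\right)\right) + 9 = \left(311635 - \left(2 - \left(4 \cdot 441\right)^{2}\right)\right) + 9 = \left(311635 - \left(2 - 1764^{2}\right)\right) + 9 = \left(311635 + \left(-2 + 3111696\right)\right) + 9 = \left(311635 + 3111694\right) + 9 = 3423329 + 9 = 3423338$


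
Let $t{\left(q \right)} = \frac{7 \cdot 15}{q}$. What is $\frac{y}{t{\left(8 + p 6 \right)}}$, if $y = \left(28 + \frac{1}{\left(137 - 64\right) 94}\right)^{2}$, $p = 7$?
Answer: $\frac{184583133845}{494413962} \approx 373.34$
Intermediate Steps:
$t{\left(q \right)} = \frac{105}{q}$
$y = \frac{36916626769}{47087044}$ ($y = \left(28 + \frac{1}{73} \cdot \frac{1}{94}\right)^{2} = \left(28 + \frac{1}{6862}\right)^{2} = \left(\frac{192137}{6862}\right)^{2} = \frac{36916626769}{47087044} \approx 784.01$)
$\frac{y}{t{\left(8 + p 6 \right)}} = \frac{36916626769}{47087044 \frac{105}{8 + 7 \cdot 6}} = \frac{36916626769}{47087044 \frac{105}{8 + 42}} = \frac{36916626769}{47087044 \cdot \frac{105}{50}} = \frac{36916626769}{47087044 \cdot 105 \cdot \frac{1}{50}} = \frac{36916626769}{47087044 \cdot \frac{21}{10}} = \frac{36916626769}{47087044} \cdot \frac{10}{21} = \frac{184583133845}{494413962}$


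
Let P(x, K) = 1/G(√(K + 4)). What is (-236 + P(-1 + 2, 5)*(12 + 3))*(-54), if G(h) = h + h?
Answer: 12609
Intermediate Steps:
G(h) = 2*h
P(x, K) = 1/(2*√(4 + K)) (P(x, K) = 1/(2*√(K + 4)) = 1/(2*√(4 + K)))
(-236 + P(-1 + 2, 5)*(12 + 3))*(-54) = (-236 + (1/(2*√(4 + 5)))*(12 + 3))*(-54) = (-236 + (1/(2*√9))*15)*(-54) = (-236 + ((½)*(⅓))*15)*(-54) = (-236 + (⅙)*15)*(-54) = (-236 + 5/2)*(-54) = -467/2*(-54) = 12609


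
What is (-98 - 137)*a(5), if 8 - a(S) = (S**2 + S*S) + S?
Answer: 11045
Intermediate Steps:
a(S) = 8 - S - 2*S**2 (a(S) = 8 - ((S**2 + S*S) + S) = 8 - ((S**2 + S**2) + S) = 8 - (2*S**2 + S) = 8 - (S + 2*S**2) = 8 + (-S - 2*S**2) = 8 - S - 2*S**2)
(-98 - 137)*a(5) = (-98 - 137)*(8 - 1*5 - 2*5**2) = -235*(8 - 5 - 2*25) = -235*(8 - 5 - 50) = -235*(-47) = 11045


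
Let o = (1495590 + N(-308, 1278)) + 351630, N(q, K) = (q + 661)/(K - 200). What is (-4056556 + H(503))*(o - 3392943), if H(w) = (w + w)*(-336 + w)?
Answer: 3239727457768357/539 ≈ 6.0106e+12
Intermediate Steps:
N(q, K) = (661 + q)/(-200 + K)
H(w) = 2*w*(-336 + w) (H(w) = (2*w)*(-336 + w) = 2*w*(-336 + w))
o = 1991303513/1078 (o = (1495590 + (661 - 308)/(-200 + 1278)) + 351630 = (1495590 + 353/1078) + 351630 = 1612246373/1078 + 351630 = 1991303513/1078 ≈ 1.8472e+6)
(-4056556 + H(503))*(o - 3392943) = (-4056556 + 2*503*(-336 + 503))*(1991303513/1078 - 3392943) = (-4056556 + 2*503*167)*(-1666289041/1078) = (-4056556 + 168002)*(-1666289041/1078) = -3888554*(-1666289041/1078) = 3239727457768357/539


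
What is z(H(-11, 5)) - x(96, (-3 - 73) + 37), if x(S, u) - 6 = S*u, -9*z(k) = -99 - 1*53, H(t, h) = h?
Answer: 33794/9 ≈ 3754.9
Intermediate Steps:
z(k) = 152/9 (z(k) = -(-99 - 1*53)/9 = -(-99 - 53)/9 = -⅑*(-152) = 152/9)
x(S, u) = 6 + S*u
z(H(-11, 5)) - x(96, (-3 - 73) + 37) = 152/9 - (6 + 96*((-3 - 73) + 37)) = 152/9 - (6 + 96*(-76 + 37)) = 152/9 - (6 + 96*(-39)) = 152/9 - (6 - 3744) = 152/9 - 1*(-3738) = 152/9 + 3738 = 33794/9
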